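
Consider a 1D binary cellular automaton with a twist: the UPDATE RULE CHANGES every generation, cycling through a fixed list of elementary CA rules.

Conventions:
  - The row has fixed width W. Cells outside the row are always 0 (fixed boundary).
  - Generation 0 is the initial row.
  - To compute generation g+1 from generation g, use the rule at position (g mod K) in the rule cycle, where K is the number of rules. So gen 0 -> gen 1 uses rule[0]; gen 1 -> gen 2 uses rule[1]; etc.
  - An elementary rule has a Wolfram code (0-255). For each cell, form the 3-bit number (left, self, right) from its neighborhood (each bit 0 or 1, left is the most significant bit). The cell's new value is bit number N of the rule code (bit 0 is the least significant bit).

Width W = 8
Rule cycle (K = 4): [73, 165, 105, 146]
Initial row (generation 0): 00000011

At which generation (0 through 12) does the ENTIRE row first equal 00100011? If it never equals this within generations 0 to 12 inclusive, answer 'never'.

Gen 0: 00000011
Gen 1 (rule 73): 11111011
Gen 2 (rule 165): 01110100
Gen 3 (rule 105): 01011001
Gen 4 (rule 146): 10000110
Gen 5 (rule 73): 00110110
Gen 6 (rule 165): 10001000
Gen 7 (rule 105): 00100011
Gen 8 (rule 146): 01010100
Gen 9 (rule 73): 00000001
Gen 10 (rule 165): 11111101
Gen 11 (rule 105): 10000110
Gen 12 (rule 146): 01001001

Answer: 7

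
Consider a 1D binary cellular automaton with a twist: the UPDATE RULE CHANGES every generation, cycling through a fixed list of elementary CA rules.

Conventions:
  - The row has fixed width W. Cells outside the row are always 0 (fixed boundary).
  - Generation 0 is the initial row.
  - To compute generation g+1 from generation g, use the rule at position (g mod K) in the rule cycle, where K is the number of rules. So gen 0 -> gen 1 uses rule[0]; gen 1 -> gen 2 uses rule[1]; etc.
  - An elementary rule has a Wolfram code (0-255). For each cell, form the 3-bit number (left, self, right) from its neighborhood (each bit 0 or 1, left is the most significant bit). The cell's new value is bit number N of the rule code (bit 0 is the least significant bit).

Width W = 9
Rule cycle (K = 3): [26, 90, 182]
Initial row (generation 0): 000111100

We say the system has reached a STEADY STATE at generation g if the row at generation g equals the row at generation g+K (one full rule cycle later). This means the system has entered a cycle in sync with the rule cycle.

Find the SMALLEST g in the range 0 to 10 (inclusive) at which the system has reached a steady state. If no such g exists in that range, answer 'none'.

Gen 0: 000111100
Gen 1 (rule 26): 001100010
Gen 2 (rule 90): 011110101
Gen 3 (rule 182): 101101111
Gen 4 (rule 26): 001001000
Gen 5 (rule 90): 010110100
Gen 6 (rule 182): 111001110
Gen 7 (rule 26): 100111001
Gen 8 (rule 90): 011101110
Gen 9 (rule 182): 101010101
Gen 10 (rule 26): 000000000
Gen 11 (rule 90): 000000000
Gen 12 (rule 182): 000000000
Gen 13 (rule 26): 000000000

Answer: 10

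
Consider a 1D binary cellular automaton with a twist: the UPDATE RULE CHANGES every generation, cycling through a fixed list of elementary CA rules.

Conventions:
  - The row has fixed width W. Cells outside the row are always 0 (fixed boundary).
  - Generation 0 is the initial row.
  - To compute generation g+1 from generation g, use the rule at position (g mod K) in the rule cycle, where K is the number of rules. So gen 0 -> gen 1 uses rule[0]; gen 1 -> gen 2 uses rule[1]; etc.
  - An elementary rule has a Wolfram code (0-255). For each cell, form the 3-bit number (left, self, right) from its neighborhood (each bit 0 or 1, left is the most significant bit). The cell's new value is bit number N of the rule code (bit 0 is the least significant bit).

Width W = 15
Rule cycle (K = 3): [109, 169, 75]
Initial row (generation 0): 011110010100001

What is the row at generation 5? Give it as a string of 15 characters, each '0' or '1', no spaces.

Gen 0: 011110010100001
Gen 1 (rule 109): 010010011101101
Gen 2 (rule 169): 000000011011010
Gen 3 (rule 75): 111111111011000
Gen 4 (rule 109): 100000001111011
Gen 5 (rule 169): 001111101110110

Answer: 001111101110110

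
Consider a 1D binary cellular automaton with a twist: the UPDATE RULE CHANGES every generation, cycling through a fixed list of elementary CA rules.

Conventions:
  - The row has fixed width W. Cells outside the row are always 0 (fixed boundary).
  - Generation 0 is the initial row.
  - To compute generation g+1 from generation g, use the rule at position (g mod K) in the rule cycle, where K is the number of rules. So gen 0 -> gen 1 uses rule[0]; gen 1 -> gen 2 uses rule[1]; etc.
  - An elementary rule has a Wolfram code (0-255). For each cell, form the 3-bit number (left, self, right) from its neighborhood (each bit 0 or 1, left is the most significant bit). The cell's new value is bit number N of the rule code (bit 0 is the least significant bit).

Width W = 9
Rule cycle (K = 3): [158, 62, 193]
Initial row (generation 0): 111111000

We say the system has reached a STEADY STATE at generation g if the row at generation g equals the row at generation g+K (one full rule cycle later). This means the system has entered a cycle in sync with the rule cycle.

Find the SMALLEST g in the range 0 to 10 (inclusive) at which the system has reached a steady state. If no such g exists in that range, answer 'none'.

Gen 0: 111111000
Gen 1 (rule 158): 111110100
Gen 2 (rule 62): 100001110
Gen 3 (rule 193): 001100110
Gen 4 (rule 158): 011011101
Gen 5 (rule 62): 110110011
Gen 6 (rule 193): 010010001
Gen 7 (rule 158): 111111011
Gen 8 (rule 62): 100000110
Gen 9 (rule 193): 001110010
Gen 10 (rule 158): 011101111
Gen 11 (rule 62): 110011000
Gen 12 (rule 193): 010001011
Gen 13 (rule 158): 111011010

Answer: none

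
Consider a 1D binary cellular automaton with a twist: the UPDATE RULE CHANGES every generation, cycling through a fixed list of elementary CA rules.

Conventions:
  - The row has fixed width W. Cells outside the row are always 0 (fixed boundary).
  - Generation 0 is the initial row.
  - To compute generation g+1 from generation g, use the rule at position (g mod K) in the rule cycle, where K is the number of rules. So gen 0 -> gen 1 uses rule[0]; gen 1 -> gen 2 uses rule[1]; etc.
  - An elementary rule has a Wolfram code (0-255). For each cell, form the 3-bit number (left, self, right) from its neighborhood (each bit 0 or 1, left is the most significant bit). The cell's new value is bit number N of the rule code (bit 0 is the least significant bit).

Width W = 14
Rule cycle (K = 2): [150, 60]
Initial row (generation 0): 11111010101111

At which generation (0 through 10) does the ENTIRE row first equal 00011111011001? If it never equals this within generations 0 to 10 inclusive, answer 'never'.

Gen 0: 11111010101111
Gen 1 (rule 150): 01110010100110
Gen 2 (rule 60): 01001011110101
Gen 3 (rule 150): 11111001100101
Gen 4 (rule 60): 10000101010111
Gen 5 (rule 150): 11001101010010
Gen 6 (rule 60): 10101011111011
Gen 7 (rule 150): 10101001110000
Gen 8 (rule 60): 11111101001000
Gen 9 (rule 150): 01111001111100
Gen 10 (rule 60): 01000101000010

Answer: never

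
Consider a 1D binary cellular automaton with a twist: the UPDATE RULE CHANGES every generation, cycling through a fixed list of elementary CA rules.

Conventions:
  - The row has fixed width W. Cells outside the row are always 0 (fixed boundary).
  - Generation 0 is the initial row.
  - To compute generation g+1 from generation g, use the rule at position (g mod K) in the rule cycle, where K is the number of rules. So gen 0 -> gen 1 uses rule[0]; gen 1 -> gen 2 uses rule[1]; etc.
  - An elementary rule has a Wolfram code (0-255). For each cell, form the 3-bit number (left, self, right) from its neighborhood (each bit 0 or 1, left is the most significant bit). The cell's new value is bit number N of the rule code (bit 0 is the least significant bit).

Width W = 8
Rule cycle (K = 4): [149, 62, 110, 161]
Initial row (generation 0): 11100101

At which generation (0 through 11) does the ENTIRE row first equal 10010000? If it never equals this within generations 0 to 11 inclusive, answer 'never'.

Answer: never

Derivation:
Gen 0: 11100101
Gen 1 (rule 149): 01010101
Gen 2 (rule 62): 11111111
Gen 3 (rule 110): 10000001
Gen 4 (rule 161): 00111100
Gen 5 (rule 149): 10011011
Gen 6 (rule 62): 11110110
Gen 7 (rule 110): 10011110
Gen 8 (rule 161): 00001100
Gen 9 (rule 149): 11100011
Gen 10 (rule 62): 10010110
Gen 11 (rule 110): 10111110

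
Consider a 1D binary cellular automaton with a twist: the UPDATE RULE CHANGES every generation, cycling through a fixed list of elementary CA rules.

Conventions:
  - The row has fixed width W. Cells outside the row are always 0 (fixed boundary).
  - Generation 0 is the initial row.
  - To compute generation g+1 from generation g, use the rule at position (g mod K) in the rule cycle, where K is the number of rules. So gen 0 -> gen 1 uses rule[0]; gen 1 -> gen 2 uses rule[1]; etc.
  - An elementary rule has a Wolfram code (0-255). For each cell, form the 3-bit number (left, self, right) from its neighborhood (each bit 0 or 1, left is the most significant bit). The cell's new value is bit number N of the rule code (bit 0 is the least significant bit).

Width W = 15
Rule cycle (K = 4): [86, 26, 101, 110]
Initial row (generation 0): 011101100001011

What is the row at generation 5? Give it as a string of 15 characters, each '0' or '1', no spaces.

Gen 0: 011101100001011
Gen 1 (rule 86): 100100110011001
Gen 2 (rule 26): 011011101110110
Gen 3 (rule 101): 001100110011010
Gen 4 (rule 110): 011101110111110
Gen 5 (rule 86): 100100010000011

Answer: 100100010000011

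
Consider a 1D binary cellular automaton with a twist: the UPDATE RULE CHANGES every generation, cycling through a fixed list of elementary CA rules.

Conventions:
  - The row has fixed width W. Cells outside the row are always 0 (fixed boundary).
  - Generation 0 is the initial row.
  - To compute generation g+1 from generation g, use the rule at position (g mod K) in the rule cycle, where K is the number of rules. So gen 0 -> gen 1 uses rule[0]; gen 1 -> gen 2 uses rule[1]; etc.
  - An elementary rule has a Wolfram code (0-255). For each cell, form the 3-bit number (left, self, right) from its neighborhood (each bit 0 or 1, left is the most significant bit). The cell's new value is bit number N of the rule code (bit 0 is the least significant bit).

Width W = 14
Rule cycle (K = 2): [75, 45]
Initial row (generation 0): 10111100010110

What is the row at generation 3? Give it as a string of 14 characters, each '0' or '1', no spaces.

Answer: 00001101011001

Derivation:
Gen 0: 10111100010110
Gen 1 (rule 75): 00100101100110
Gen 2 (rule 45): 10100111000100
Gen 3 (rule 75): 00001101011001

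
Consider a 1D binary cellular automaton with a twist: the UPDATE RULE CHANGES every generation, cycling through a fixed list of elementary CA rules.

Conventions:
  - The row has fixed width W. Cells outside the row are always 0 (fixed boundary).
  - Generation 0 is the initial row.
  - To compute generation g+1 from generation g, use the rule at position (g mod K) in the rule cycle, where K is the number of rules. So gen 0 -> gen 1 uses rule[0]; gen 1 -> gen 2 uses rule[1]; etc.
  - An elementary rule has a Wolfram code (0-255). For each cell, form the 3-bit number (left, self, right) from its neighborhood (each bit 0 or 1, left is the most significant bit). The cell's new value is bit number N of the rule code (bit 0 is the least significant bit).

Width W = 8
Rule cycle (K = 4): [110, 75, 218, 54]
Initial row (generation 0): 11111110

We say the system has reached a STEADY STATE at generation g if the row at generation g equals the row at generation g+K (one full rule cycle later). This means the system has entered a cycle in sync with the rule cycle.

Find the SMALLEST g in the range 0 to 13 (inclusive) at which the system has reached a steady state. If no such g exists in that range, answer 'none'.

Gen 0: 11111110
Gen 1 (rule 110): 10000010
Gen 2 (rule 75): 00111100
Gen 3 (rule 218): 01111110
Gen 4 (rule 54): 10000001
Gen 5 (rule 110): 10000011
Gen 6 (rule 75): 00111111
Gen 7 (rule 218): 01111111
Gen 8 (rule 54): 10000000
Gen 9 (rule 110): 10000000
Gen 10 (rule 75): 00111111
Gen 11 (rule 218): 01111111
Gen 12 (rule 54): 10000000
Gen 13 (rule 110): 10000000
Gen 14 (rule 75): 00111111
Gen 15 (rule 218): 01111111
Gen 16 (rule 54): 10000000
Gen 17 (rule 110): 10000000

Answer: 6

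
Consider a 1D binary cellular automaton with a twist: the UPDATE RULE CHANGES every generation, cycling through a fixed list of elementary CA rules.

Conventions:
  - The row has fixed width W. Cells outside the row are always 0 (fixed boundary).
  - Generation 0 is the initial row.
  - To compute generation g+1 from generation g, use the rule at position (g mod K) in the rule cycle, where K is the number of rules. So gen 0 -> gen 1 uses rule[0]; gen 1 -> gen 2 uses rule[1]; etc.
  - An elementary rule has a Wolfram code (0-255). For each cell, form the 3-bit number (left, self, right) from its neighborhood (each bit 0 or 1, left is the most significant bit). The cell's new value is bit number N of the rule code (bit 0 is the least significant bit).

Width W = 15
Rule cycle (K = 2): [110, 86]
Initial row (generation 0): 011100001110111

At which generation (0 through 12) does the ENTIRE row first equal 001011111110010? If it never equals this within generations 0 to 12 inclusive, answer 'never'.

Answer: never

Derivation:
Gen 0: 011100001110111
Gen 1 (rule 110): 110100011011101
Gen 2 (rule 86): 010110101000101
Gen 3 (rule 110): 111111111001111
Gen 4 (rule 86): 000000001110001
Gen 5 (rule 110): 000000011010011
Gen 6 (rule 86): 000000101011101
Gen 7 (rule 110): 000001111110111
Gen 8 (rule 86): 000010000010001
Gen 9 (rule 110): 000110000110011
Gen 10 (rule 86): 001011001011101
Gen 11 (rule 110): 011111011110111
Gen 12 (rule 86): 100001000010001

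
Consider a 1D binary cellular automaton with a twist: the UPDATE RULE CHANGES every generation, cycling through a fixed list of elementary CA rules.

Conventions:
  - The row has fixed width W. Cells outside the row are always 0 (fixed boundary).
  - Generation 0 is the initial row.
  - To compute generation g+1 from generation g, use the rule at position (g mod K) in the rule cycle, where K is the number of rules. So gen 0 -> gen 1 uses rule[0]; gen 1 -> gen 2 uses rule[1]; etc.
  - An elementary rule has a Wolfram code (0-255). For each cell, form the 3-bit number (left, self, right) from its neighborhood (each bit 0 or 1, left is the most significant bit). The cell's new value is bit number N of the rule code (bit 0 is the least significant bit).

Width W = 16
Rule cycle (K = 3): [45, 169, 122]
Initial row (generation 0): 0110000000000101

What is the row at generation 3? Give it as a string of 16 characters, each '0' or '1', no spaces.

Gen 0: 0110000000000101
Gen 1 (rule 45): 0100111111110111
Gen 2 (rule 169): 0000111111101110
Gen 3 (rule 122): 0001100000111011

Answer: 0001100000111011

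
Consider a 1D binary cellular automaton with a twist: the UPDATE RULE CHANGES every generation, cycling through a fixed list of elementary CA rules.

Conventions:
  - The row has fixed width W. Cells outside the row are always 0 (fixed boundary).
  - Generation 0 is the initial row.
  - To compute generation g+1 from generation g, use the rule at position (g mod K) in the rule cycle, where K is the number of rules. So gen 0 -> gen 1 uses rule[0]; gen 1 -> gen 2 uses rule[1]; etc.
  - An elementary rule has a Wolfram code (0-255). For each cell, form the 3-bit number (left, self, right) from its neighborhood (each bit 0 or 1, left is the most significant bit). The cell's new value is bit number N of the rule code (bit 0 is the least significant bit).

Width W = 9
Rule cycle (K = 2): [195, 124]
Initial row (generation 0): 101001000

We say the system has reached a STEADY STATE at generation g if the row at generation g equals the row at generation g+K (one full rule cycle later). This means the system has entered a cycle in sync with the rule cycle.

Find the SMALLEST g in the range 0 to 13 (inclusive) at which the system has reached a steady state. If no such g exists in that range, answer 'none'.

Answer: none

Derivation:
Gen 0: 101001000
Gen 1 (rule 195): 000010011
Gen 2 (rule 124): 000011011
Gen 3 (rule 195): 111101001
Gen 4 (rule 124): 100111101
Gen 5 (rule 195): 001011100
Gen 6 (rule 124): 001110110
Gen 7 (rule 195): 110110010
Gen 8 (rule 124): 111111011
Gen 9 (rule 195): 011111001
Gen 10 (rule 124): 010001101
Gen 11 (rule 195): 100110100
Gen 12 (rule 124): 110111110
Gen 13 (rule 195): 010011110
Gen 14 (rule 124): 011010011
Gen 15 (rule 195): 101000101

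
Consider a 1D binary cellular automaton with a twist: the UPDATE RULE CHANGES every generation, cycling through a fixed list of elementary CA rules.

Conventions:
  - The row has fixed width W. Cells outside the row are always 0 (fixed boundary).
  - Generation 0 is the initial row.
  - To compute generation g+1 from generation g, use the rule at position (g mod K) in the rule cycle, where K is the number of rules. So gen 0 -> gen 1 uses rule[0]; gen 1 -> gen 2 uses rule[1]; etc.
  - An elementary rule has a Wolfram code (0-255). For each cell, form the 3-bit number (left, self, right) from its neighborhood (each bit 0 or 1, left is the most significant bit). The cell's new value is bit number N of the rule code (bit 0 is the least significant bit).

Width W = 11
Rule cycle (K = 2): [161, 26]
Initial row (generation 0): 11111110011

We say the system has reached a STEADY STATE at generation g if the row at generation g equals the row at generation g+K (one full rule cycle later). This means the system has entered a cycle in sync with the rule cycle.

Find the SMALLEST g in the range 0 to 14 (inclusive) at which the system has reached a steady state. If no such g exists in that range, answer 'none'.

Answer: 7

Derivation:
Gen 0: 11111110011
Gen 1 (rule 161): 01111100000
Gen 2 (rule 26): 11000010000
Gen 3 (rule 161): 00011000111
Gen 4 (rule 26): 00110101100
Gen 5 (rule 161): 10001010001
Gen 6 (rule 26): 01010001010
Gen 7 (rule 161): 00100100100
Gen 8 (rule 26): 01011011010
Gen 9 (rule 161): 00100100100
Gen 10 (rule 26): 01011011010
Gen 11 (rule 161): 00100100100
Gen 12 (rule 26): 01011011010
Gen 13 (rule 161): 00100100100
Gen 14 (rule 26): 01011011010
Gen 15 (rule 161): 00100100100
Gen 16 (rule 26): 01011011010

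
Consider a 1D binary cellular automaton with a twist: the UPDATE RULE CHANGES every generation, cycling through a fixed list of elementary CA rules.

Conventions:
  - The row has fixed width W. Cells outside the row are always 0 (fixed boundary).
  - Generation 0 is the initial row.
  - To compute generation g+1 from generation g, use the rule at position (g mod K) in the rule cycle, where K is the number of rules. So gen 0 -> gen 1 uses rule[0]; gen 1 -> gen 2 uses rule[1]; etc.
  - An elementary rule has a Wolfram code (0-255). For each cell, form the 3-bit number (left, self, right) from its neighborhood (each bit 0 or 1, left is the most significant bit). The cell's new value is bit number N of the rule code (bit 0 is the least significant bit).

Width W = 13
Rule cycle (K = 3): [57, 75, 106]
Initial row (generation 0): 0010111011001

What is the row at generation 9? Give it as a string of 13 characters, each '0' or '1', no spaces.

Gen 0: 0010111011001
Gen 1 (rule 57): 1001100110100
Gen 2 (rule 75): 0011101110001
Gen 3 (rule 106): 0110111010010
Gen 4 (rule 57): 0101100101001
Gen 5 (rule 75): 1001101000010
Gen 6 (rule 106): 0011110000100
Gen 7 (rule 57): 1010001110011
Gen 8 (rule 75): 0000111010111
Gen 9 (rule 106): 0001101101101

Answer: 0001101101101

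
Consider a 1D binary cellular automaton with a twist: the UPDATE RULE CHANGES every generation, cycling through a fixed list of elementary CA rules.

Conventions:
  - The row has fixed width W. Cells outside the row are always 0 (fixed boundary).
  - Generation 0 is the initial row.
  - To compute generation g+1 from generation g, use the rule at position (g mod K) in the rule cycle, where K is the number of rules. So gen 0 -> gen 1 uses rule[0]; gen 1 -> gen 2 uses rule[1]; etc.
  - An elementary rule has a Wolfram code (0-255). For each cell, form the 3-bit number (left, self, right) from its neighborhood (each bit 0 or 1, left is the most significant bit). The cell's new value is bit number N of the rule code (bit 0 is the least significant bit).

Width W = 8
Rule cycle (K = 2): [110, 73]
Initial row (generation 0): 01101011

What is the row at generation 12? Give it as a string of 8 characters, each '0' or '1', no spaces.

Gen 0: 01101011
Gen 1 (rule 110): 11111111
Gen 2 (rule 73): 10000001
Gen 3 (rule 110): 10000011
Gen 4 (rule 73): 00111011
Gen 5 (rule 110): 01101111
Gen 6 (rule 73): 01101001
Gen 7 (rule 110): 11111011
Gen 8 (rule 73): 10001011
Gen 9 (rule 110): 10011111
Gen 10 (rule 73): 00010001
Gen 11 (rule 110): 00110011
Gen 12 (rule 73): 10110011

Answer: 10110011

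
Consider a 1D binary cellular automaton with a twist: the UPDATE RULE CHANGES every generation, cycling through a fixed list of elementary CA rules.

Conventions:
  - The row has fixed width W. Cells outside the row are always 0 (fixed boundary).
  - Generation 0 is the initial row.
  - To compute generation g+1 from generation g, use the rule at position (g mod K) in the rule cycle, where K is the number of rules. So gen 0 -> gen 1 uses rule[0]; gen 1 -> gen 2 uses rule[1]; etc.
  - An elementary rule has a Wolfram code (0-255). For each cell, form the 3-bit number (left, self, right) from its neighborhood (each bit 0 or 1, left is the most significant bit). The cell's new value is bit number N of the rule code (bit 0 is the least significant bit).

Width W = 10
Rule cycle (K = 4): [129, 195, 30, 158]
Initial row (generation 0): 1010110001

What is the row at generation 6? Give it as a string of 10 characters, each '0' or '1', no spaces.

Gen 0: 1010110001
Gen 1 (rule 129): 0000000100
Gen 2 (rule 195): 1111111001
Gen 3 (rule 30): 1000000111
Gen 4 (rule 158): 1100001110
Gen 5 (rule 129): 0001100100
Gen 6 (rule 195): 1110101001

Answer: 1110101001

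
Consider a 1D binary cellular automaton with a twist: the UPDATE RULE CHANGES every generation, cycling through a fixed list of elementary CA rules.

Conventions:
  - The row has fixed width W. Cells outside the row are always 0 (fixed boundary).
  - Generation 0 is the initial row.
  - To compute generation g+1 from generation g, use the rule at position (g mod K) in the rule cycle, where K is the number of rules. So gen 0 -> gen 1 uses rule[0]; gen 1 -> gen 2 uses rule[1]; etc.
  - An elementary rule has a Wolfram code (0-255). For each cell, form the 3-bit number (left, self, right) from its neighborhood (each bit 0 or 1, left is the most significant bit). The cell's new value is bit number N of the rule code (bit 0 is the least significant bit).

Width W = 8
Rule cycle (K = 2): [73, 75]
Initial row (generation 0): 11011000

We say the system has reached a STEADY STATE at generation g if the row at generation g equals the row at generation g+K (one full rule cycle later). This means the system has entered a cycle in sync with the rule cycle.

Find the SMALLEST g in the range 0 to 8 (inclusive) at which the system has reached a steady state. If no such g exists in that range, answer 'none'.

Answer: 1

Derivation:
Gen 0: 11011000
Gen 1 (rule 73): 11011011
Gen 2 (rule 75): 11011011
Gen 3 (rule 73): 11011011
Gen 4 (rule 75): 11011011
Gen 5 (rule 73): 11011011
Gen 6 (rule 75): 11011011
Gen 7 (rule 73): 11011011
Gen 8 (rule 75): 11011011
Gen 9 (rule 73): 11011011
Gen 10 (rule 75): 11011011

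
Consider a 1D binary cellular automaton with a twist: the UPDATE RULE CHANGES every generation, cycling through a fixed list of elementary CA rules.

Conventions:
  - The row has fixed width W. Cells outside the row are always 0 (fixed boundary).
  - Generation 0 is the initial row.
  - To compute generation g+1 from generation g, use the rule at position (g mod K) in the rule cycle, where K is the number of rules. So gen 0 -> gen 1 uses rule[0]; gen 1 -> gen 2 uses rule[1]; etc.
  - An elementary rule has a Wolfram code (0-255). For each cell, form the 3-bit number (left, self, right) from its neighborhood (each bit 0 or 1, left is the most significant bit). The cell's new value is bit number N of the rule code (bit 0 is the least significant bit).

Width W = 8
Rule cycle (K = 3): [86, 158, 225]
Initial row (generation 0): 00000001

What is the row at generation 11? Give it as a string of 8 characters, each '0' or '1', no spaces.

Gen 0: 00000001
Gen 1 (rule 86): 00000011
Gen 2 (rule 158): 00000110
Gen 3 (rule 225): 11110010
Gen 4 (rule 86): 00011111
Gen 5 (rule 158): 00111110
Gen 6 (rule 225): 10011110
Gen 7 (rule 86): 11100011
Gen 8 (rule 158): 11010110
Gen 9 (rule 225): 01101010
Gen 10 (rule 86): 10101011
Gen 11 (rule 158): 10101010

Answer: 10101010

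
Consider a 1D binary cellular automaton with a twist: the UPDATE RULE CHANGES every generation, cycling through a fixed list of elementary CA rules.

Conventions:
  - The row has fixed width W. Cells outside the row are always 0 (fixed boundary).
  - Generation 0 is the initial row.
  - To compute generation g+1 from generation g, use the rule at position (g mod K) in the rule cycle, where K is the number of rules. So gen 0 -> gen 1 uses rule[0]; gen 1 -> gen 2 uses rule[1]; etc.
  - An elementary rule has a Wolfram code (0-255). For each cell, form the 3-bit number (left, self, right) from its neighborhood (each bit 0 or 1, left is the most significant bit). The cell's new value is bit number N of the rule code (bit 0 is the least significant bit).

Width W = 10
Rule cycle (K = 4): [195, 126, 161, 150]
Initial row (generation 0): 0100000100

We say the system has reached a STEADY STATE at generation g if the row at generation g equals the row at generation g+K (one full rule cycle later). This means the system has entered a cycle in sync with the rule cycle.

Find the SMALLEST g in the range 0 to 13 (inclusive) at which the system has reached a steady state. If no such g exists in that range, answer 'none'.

Gen 0: 0100000100
Gen 1 (rule 195): 1001111001
Gen 2 (rule 126): 1111001111
Gen 3 (rule 161): 0110000110
Gen 4 (rule 150): 1001001001
Gen 5 (rule 195): 0010010010
Gen 6 (rule 126): 0111111111
Gen 7 (rule 161): 0011111110
Gen 8 (rule 150): 0101111101
Gen 9 (rule 195): 1000111100
Gen 10 (rule 126): 1101100110
Gen 11 (rule 161): 0010000000
Gen 12 (rule 150): 0111000000
Gen 13 (rule 195): 1011011111
Gen 14 (rule 126): 1111110001
Gen 15 (rule 161): 0111100100
Gen 16 (rule 150): 1011011110
Gen 17 (rule 195): 0001001110

Answer: none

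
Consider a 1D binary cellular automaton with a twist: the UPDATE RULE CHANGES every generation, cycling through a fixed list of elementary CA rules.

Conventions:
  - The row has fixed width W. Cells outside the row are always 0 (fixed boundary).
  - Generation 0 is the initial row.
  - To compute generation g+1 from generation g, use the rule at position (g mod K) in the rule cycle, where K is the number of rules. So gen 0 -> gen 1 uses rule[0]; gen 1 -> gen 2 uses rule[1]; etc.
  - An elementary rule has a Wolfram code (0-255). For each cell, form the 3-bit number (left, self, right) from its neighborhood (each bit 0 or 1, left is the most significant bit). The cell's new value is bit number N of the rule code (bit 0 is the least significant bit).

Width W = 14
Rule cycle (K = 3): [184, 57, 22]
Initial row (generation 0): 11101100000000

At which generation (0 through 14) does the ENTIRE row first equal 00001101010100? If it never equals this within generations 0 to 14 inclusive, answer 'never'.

Gen 0: 11101100000000
Gen 1 (rule 184): 11011010000000
Gen 2 (rule 57): 10110101111111
Gen 3 (rule 22): 10000100000000
Gen 4 (rule 184): 01000010000000
Gen 5 (rule 57): 00111001111111
Gen 6 (rule 22): 01000110000000
Gen 7 (rule 184): 00100101000000
Gen 8 (rule 57): 10010010111111
Gen 9 (rule 22): 11111110000000
Gen 10 (rule 184): 11111101000000
Gen 11 (rule 57): 10000010111111
Gen 12 (rule 22): 11000110000000
Gen 13 (rule 184): 10100101000000
Gen 14 (rule 57): 01010010111111

Answer: never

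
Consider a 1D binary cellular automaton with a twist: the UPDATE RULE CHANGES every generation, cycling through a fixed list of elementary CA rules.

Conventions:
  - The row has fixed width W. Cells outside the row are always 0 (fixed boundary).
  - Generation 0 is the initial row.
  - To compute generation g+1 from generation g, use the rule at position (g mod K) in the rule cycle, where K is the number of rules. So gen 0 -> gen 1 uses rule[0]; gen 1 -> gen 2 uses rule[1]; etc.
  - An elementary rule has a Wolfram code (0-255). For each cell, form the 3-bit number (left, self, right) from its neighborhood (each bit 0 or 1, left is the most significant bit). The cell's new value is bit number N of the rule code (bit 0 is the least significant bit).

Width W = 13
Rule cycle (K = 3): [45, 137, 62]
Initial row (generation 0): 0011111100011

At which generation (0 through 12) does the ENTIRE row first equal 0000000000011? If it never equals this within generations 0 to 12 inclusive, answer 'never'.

Gen 0: 0011111100011
Gen 1 (rule 45): 1010000001010
Gen 2 (rule 137): 0000111100000
Gen 3 (rule 62): 0001100010000
Gen 4 (rule 45): 1101001010111
Gen 5 (rule 137): 1000000000110
Gen 6 (rule 62): 1100000001101
Gen 7 (rule 45): 1001111101011
Gen 8 (rule 137): 0001111000010
Gen 9 (rule 62): 0011000100111
Gen 10 (rule 45): 1010010100100
Gen 11 (rule 137): 0000000000001
Gen 12 (rule 62): 0000000000011

Answer: 12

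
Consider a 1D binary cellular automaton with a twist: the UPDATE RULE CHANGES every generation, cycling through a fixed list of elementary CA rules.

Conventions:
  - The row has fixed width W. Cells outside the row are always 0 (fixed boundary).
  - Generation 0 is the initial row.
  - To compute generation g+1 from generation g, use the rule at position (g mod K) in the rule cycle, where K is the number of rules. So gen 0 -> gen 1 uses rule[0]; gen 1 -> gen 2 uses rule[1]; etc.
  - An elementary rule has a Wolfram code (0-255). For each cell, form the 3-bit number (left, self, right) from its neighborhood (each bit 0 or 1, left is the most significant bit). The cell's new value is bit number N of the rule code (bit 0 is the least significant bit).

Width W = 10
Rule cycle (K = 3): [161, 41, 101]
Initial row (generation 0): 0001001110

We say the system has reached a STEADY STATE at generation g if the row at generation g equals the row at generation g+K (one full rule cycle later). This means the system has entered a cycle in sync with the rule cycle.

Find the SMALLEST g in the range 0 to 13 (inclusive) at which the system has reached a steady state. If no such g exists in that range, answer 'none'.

Gen 0: 0001001110
Gen 1 (rule 161): 1100000100
Gen 2 (rule 41): 1001110001
Gen 3 (rule 101): 1000010101
Gen 4 (rule 161): 0011001010
Gen 5 (rule 41): 1010000100
Gen 6 (rule 101): 1110110101
Gen 7 (rule 161): 0101001010
Gen 8 (rule 41): 0010000100
Gen 9 (rule 101): 1010110101
Gen 10 (rule 161): 0101001010
Gen 11 (rule 41): 0010000100
Gen 12 (rule 101): 1010110101
Gen 13 (rule 161): 0101001010
Gen 14 (rule 41): 0010000100
Gen 15 (rule 101): 1010110101
Gen 16 (rule 161): 0101001010

Answer: 7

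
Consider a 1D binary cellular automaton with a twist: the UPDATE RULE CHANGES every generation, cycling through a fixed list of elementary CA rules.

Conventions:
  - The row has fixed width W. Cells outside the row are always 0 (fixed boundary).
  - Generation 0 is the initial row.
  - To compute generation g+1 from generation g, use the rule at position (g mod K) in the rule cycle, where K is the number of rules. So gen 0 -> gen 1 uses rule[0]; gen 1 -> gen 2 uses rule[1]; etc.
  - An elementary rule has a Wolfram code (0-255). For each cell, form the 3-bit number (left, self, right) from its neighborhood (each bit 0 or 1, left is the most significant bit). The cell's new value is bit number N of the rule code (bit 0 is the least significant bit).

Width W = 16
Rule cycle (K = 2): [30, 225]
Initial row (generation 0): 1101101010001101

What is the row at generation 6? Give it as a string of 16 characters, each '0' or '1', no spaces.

Answer: 0011001110000110

Derivation:
Gen 0: 1101101010001101
Gen 1 (rule 30): 1001001011011001
Gen 2 (rule 225): 0000000101101000
Gen 3 (rule 30): 0000001101001100
Gen 4 (rule 225): 1111100110000101
Gen 5 (rule 30): 1000011101001101
Gen 6 (rule 225): 0011001110000110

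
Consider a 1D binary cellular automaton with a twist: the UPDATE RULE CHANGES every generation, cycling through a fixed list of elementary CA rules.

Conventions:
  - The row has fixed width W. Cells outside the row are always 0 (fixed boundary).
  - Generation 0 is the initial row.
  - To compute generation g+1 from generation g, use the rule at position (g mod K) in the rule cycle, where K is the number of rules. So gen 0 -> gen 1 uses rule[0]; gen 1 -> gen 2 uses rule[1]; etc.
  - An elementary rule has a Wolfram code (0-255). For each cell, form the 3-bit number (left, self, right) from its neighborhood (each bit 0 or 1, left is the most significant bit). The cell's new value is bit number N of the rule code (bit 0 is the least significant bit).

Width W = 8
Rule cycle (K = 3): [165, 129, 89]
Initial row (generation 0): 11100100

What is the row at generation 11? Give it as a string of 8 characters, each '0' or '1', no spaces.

Answer: 00000111

Derivation:
Gen 0: 11100100
Gen 1 (rule 165): 01000101
Gen 2 (rule 129): 00010000
Gen 3 (rule 89): 11001111
Gen 4 (rule 165): 00000110
Gen 5 (rule 129): 11110000
Gen 6 (rule 89): 10011111
Gen 7 (rule 165): 10001110
Gen 8 (rule 129): 00100100
Gen 9 (rule 89): 10010011
Gen 10 (rule 165): 10010000
Gen 11 (rule 129): 00000111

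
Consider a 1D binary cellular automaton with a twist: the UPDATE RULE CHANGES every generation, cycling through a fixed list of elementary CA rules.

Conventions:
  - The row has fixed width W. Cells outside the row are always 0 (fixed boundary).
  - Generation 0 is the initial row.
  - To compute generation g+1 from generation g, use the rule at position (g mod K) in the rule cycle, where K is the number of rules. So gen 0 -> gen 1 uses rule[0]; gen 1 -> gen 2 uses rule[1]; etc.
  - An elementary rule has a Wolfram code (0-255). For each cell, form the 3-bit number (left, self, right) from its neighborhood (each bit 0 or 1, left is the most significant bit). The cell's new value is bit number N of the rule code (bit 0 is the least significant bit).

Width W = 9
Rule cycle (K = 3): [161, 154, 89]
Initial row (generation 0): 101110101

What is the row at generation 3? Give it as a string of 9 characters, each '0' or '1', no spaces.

Gen 0: 101110101
Gen 1 (rule 161): 010101010
Gen 2 (rule 154): 100000001
Gen 3 (rule 89): 011111100

Answer: 011111100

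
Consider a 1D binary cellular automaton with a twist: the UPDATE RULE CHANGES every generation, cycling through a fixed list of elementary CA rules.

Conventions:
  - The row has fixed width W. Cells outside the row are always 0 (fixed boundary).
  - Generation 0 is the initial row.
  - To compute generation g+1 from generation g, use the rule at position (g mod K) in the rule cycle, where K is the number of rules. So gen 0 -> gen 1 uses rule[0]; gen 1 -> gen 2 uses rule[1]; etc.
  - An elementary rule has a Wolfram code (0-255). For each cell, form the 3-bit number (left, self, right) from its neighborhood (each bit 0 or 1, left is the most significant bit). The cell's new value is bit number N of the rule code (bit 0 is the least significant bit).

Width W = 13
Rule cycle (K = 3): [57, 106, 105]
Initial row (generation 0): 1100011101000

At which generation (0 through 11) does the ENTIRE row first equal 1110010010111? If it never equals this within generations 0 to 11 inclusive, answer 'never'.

Answer: 7

Derivation:
Gen 0: 1100011101000
Gen 1 (rule 57): 1011010010111
Gen 2 (rule 106): 0111100101101
Gen 3 (rule 105): 0100100011110
Gen 4 (rule 57): 0010011010001
Gen 5 (rule 106): 0100111100010
Gen 6 (rule 105): 0000100101000
Gen 7 (rule 57): 1110010010111
Gen 8 (rule 106): 1010100101101
Gen 9 (rule 105): 0101000011110
Gen 10 (rule 57): 0010111010001
Gen 11 (rule 106): 0101101100010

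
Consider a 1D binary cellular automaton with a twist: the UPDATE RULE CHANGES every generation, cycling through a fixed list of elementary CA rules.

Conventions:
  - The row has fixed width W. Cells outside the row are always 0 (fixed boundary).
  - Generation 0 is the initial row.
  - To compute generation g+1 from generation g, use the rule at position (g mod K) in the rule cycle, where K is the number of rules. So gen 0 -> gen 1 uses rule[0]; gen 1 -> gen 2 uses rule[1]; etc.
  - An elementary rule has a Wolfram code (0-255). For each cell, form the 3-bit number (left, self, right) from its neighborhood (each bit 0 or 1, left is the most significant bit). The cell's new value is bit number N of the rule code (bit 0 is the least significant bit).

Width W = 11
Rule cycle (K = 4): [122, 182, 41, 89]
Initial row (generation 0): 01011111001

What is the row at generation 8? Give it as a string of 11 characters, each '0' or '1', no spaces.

Answer: 01111110011

Derivation:
Gen 0: 01011111001
Gen 1 (rule 122): 10110001110
Gen 2 (rule 182): 11001010101
Gen 3 (rule 41): 10000101010
Gen 4 (rule 89): 01110000001
Gen 5 (rule 122): 11011000010
Gen 6 (rule 182): 00100100111
Gen 7 (rule 41): 10000000100
Gen 8 (rule 89): 01111110011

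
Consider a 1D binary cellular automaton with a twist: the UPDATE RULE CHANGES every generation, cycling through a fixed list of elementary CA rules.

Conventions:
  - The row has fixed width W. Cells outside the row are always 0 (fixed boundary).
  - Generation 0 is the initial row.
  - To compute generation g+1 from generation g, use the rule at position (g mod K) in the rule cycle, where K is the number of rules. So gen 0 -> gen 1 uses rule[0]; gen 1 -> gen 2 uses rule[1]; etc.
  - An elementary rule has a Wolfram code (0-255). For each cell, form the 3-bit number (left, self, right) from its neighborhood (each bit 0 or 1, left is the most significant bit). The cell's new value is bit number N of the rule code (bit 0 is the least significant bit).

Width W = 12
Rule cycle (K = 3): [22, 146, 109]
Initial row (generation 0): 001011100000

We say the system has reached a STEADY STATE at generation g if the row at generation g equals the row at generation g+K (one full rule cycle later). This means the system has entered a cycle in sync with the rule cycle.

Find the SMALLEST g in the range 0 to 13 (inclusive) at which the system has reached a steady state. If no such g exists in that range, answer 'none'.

Answer: none

Derivation:
Gen 0: 001011100000
Gen 1 (rule 22): 011000010000
Gen 2 (rule 146): 100100101000
Gen 3 (rule 109): 100100111011
Gen 4 (rule 22): 111111000000
Gen 5 (rule 146): 011110100000
Gen 6 (rule 109): 010011101111
Gen 7 (rule 22): 111100000000
Gen 8 (rule 146): 011010000000
Gen 9 (rule 109): 011110111111
Gen 10 (rule 22): 100000000000
Gen 11 (rule 146): 010000000000
Gen 12 (rule 109): 010111111111
Gen 13 (rule 22): 110000000000
Gen 14 (rule 146): 001000000000
Gen 15 (rule 109): 101011111111
Gen 16 (rule 22): 101000000000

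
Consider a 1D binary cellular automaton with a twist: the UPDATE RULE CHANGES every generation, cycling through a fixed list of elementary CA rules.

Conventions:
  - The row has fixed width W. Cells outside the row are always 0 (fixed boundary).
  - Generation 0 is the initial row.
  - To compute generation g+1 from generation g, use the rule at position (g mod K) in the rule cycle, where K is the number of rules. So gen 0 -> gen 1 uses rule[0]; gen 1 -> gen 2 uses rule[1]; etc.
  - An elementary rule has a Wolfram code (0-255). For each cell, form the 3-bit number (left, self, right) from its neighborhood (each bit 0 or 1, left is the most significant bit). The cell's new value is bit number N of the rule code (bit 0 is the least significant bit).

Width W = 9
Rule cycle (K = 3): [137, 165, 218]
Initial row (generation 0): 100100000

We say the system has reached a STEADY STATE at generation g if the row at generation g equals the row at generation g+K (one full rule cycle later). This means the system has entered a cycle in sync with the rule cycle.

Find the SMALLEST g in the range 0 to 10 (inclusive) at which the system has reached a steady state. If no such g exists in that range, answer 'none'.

Gen 0: 100100000
Gen 1 (rule 137): 000001111
Gen 2 (rule 165): 111100110
Gen 3 (rule 218): 111111111
Gen 4 (rule 137): 111111110
Gen 5 (rule 165): 011111100
Gen 6 (rule 218): 111111110
Gen 7 (rule 137): 111111100
Gen 8 (rule 165): 011111001
Gen 9 (rule 218): 111111110
Gen 10 (rule 137): 111111100
Gen 11 (rule 165): 011111001
Gen 12 (rule 218): 111111110
Gen 13 (rule 137): 111111100

Answer: 6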